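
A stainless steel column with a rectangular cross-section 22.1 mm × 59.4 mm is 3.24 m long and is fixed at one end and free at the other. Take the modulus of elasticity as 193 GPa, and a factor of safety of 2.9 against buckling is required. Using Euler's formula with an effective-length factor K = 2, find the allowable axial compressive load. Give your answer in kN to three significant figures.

P_allow = 0.836 kN

Buckling occurs about the weak axis: I_min = h·b³/12 = 59.4×22.1³/12 = 53430 mm⁴ (b = 22.1 mm is the smaller dimension).
Effective length L_e = KL = 2×3.24 m = 6480 mm.
Euler critical load P_cr = π²EI/L_e² = π²×193000×53430/6480² = 2424 N.
P_allow = P_cr/n = 2424/2.9 = 835.8 N.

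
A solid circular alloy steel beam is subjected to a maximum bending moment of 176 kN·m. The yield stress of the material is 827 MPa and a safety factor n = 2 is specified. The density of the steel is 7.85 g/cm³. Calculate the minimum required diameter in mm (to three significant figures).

σ_allow = 827/2 = 413.5 MPa.
For a solid circular section σ = 32M/(πd³), so d³ = 32M/(π σ_allow) = 32×1.7600×10^8/(π×413.5) = 4.335×10^6 mm³.
d = 163.1 mm.

d = 163 mm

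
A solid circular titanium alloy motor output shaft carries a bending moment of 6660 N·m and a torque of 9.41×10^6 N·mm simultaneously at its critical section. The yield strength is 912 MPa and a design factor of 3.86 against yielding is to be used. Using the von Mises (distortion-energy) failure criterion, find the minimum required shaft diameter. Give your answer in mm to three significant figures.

d = 76.8 mm

σ_allow = σ_y/n = 912/3.86 = 236.3 MPa.
For a solid shaft σ_b = 32M/(πd³) and τ = 16T/(πd³), so the von Mises stress is σ' = (16/πd³)·√(4M²+3T²).
√(4M²+3T²) = √(4×(6.660×10^6)² + 3×(9.410×10^6)²) = 2.105×10^7 N·mm.
d³ = 16×2.105×10^7/(π×236.3) = 453700 mm³.
d = 76.84 mm.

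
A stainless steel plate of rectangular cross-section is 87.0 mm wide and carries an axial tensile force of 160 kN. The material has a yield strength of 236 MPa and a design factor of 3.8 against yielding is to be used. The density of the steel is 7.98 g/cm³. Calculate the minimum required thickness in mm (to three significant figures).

σ_allow = 236/3.8 = 62.11 MPa.
Required area A = F/σ_allow = 160000/62.11 = 2576 mm².
t = A/w = 2576/87.0 = 29.61 mm.

t = 29.6 mm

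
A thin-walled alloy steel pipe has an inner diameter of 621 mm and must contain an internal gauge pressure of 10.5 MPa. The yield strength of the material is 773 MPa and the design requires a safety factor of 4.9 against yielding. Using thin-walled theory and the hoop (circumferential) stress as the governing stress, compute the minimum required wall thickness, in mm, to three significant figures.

σ_allow = 773/4.9 = 157.8 MPa.
Hoop stress σ_h = pD/(2t), so t = pD/(2σ_allow) = 10.5×621/(2×157.8) = 20.67 mm.

t = 20.7 mm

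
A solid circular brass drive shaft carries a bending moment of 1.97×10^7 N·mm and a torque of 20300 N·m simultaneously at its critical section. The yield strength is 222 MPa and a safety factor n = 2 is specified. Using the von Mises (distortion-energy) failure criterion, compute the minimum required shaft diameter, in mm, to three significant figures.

σ_allow = σ_y/n = 222/2 = 111.0 MPa.
For a solid shaft σ_b = 32M/(πd³) and τ = 16T/(πd³), so the von Mises stress is σ' = (16/πd³)·√(4M²+3T²).
√(4M²+3T²) = √(4×(1.970×10^7)² + 3×(2.030×10^7)²) = 5.281×10^7 N·mm.
d³ = 16×5.281×10^7/(π×111.0) = 2.423×10^6 mm³.
d = 134.3 mm.

d = 134 mm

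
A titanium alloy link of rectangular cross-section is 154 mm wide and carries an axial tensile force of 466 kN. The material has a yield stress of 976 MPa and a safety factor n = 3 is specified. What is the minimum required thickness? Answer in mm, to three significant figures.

σ_allow = 976/3 = 325.3 MPa.
Required area A = F/σ_allow = 466000/325.3 = 1432 mm².
t = A/w = 1432/154 = 9.301 mm.

t = 9.30 mm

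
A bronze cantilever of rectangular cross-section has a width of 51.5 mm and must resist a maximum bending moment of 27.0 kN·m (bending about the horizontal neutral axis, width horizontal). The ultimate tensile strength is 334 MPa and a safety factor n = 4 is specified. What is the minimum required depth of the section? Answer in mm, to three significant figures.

σ_allow = 334/4 = 83.50 MPa.
For a rectangular section σ = 6M/(bh²), so h² = 6M/(b σ_allow) = 6×2.7000×10^7/(51.5×83.50) = 37670 mm².
h = 194.1 mm.

h = 194 mm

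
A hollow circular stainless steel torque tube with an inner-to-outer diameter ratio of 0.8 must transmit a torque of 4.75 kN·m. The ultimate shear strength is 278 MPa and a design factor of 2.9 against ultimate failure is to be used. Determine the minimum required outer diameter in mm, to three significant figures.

τ_allow = 278/2.9 = 95.86 MPa.
For a hollow shaft τ = 16T/[πd_o³(1−k⁴)] with k = 0.8, so 1−k⁴ = 0.5904.
d_o³ = 16T/[π τ_allow (1−k⁴)] = 16×4750000/(π×95.86×0.5904) = 427400 mm³.
d_o = 75.33 mm.

d_o = 75.3 mm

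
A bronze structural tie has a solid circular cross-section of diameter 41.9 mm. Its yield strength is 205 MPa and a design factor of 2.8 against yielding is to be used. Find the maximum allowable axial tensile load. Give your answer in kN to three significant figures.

σ_allow = 205/2.8 = 73.21 MPa.
A = πd²/4 = π×41.9²/4 = 1379 mm².
F_allow = σ_allow × A = 73.21×1379 = 101000 N.

F_allow = 101 kN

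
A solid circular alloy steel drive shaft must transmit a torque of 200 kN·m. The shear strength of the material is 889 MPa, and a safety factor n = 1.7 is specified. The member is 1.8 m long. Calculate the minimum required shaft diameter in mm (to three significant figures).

Allowable shear stress τ_allow = 889/1.7 = 522.9 MPa.
For a solid shaft τ = 16T/(πd³), so d³ = 16T/(π τ_allow) = 16×2.0000×10^8/(π×522.9) = 1.948×10^6 mm³.
d = (1.948×10^6)^(1/3) = 124.9 mm.

d = 125 mm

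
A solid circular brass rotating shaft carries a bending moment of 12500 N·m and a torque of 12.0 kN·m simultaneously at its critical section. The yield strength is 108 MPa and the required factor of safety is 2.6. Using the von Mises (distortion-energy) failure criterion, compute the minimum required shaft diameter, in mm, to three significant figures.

d = 159 mm

σ_allow = σ_y/n = 108/2.6 = 41.54 MPa.
For a solid shaft σ_b = 32M/(πd³) and τ = 16T/(πd³), so the von Mises stress is σ' = (16/πd³)·√(4M²+3T²).
√(4M²+3T²) = √(4×(1.250×10^7)² + 3×(1.200×10^7)²) = 3.251×10^7 N·mm.
d³ = 16×3.251×10^7/(π×41.54) = 3.986×10^6 mm³.
d = 158.6 mm.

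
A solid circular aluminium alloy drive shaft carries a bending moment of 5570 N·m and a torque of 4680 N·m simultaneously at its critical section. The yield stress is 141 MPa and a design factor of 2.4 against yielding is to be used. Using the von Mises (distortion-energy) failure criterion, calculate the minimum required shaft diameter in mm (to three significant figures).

σ_allow = σ_y/n = 141/2.4 = 58.75 MPa.
For a solid shaft σ_b = 32M/(πd³) and τ = 16T/(πd³), so the von Mises stress is σ' = (16/πd³)·√(4M²+3T²).
√(4M²+3T²) = √(4×(5.570×10^6)² + 3×(4.680×10^6)²) = 1.378×10^7 N·mm.
d³ = 16×1.378×10^7/(π×58.75) = 1.194×10^6 mm³.
d = 106.1 mm.

d = 106 mm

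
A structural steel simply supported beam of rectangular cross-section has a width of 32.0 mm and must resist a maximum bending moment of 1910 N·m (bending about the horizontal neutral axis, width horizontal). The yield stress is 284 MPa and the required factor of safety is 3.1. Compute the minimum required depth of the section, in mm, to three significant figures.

h = 62.5 mm

σ_allow = 284/3.1 = 91.61 MPa.
For a rectangular section σ = 6M/(bh²), so h² = 6M/(b σ_allow) = 6×1910000/(32.0×91.61) = 3909 mm².
h = 62.52 mm.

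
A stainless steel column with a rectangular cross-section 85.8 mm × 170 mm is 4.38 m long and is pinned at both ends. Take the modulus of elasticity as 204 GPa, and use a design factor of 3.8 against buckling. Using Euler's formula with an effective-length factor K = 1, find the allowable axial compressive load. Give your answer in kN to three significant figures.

Buckling occurs about the weak axis: I_min = h·b³/12 = 170×85.8³/12 = 8.948×10^6 mm⁴ (b = 85.8 mm is the smaller dimension).
Effective length L_e = KL = 1×4.38 m = 4380 mm.
Euler critical load P_cr = π²EI/L_e² = π²×204000×8.948×10^6/4380² = 939100 N.
P_allow = P_cr/n = 939100/3.8 = 247100 N.

P_allow = 247 kN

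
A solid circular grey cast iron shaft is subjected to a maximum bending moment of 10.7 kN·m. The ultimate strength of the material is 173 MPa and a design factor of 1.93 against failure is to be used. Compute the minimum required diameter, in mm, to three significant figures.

d = 107 mm

σ_allow = 173/1.93 = 89.64 MPa.
For a solid circular section σ = 32M/(πd³), so d³ = 32M/(π σ_allow) = 32×1.0700×10^7/(π×89.64) = 1.216×10^6 mm³.
d = 106.7 mm.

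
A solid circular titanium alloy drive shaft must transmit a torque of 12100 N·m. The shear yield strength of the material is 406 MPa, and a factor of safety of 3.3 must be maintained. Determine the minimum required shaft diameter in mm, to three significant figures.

d = 79.4 mm

Allowable shear stress τ_allow = 406/3.3 = 123.0 MPa.
For a solid shaft τ = 16T/(πd³), so d³ = 16T/(π τ_allow) = 16×1.2100×10^7/(π×123.0) = 500900 mm³.
d = (500900)^(1/3) = 79.42 mm.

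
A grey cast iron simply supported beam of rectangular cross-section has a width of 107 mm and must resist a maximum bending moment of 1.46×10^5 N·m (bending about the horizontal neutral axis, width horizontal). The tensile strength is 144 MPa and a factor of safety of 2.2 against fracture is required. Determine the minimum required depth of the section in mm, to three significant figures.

h = 354 mm

σ_allow = 144/2.2 = 65.45 MPa.
For a rectangular section σ = 6M/(bh²), so h² = 6M/(b σ_allow) = 6×1.4600×10^8/(107×65.45) = 125100 mm².
h = 353.7 mm.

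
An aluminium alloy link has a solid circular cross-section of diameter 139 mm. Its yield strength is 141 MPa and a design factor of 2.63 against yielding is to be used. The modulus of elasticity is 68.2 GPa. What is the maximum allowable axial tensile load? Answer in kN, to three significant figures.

F_allow = 814 kN

σ_allow = 141/2.63 = 53.61 MPa.
A = πd²/4 = π×139²/4 = 15170 mm².
F_allow = σ_allow × A = 53.61×15170 = 813500 N.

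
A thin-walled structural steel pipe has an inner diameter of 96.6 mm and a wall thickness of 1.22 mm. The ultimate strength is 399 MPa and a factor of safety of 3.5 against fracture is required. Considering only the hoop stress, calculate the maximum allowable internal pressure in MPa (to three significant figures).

p_allow = 2.88 MPa

σ_allow = 399/3.5 = 114.0 MPa.
σ_h = pD/(2t) → p_allow = 2σ_allow t/D = 2×114.0×1.22/96.6 = 2.880 MPa.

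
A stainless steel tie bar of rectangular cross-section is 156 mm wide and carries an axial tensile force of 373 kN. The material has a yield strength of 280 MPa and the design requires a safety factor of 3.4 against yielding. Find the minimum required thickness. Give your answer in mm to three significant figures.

t = 29.0 mm

σ_allow = 280/3.4 = 82.35 MPa.
Required area A = F/σ_allow = 373000/82.35 = 4529 mm².
t = A/w = 4529/156 = 29.03 mm.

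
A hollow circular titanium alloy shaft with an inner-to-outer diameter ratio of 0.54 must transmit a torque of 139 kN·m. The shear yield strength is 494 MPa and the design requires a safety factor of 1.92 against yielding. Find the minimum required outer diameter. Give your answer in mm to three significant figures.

τ_allow = 494/1.92 = 257.3 MPa.
For a hollow shaft τ = 16T/[πd_o³(1−k⁴)] with k = 0.54, so 1−k⁴ = 0.9150.
d_o³ = 16T/[π τ_allow (1−k⁴)] = 16×1.3900×10^8/(π×257.3×0.9150) = 3.007×10^6 mm³.
d_o = 144.3 mm.

d_o = 144 mm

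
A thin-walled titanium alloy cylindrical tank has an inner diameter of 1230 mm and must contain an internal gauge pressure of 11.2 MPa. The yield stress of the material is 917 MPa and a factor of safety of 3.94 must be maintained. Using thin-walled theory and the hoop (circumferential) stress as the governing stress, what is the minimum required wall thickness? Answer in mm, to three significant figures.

σ_allow = 917/3.94 = 232.7 MPa.
Hoop stress σ_h = pD/(2t), so t = pD/(2σ_allow) = 11.2×1230/(2×232.7) = 29.60 mm.

t = 29.6 mm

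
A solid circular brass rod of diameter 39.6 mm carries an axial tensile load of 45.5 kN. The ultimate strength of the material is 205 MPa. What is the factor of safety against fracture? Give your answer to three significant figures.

n = 5.55

A = πd²/4 = 1232 mm².
σ = F/A = 45500/1232 = 36.94 MPa.
n = 205/36.94 = 5.549.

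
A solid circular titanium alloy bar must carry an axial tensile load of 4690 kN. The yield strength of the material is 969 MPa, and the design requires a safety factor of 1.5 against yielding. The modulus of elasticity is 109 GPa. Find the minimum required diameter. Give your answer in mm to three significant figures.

Allowable stress σ_allow = 969/1.5 = 646.0 MPa.
Required area A = F/σ_allow = 4690000/646.0 = 7260 mm².
A = πd²/4 → d = √(4A/π) = 96.14 mm.

d = 96.1 mm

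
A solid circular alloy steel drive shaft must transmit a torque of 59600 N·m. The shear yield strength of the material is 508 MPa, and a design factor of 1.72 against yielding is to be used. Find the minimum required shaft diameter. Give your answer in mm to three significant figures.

d = 101 mm

Allowable shear stress τ_allow = 508/1.72 = 295.3 MPa.
For a solid shaft τ = 16T/(πd³), so d³ = 16T/(π τ_allow) = 16×5.9600×10^7/(π×295.3) = 1.028×10^6 mm³.
d = (1.028×10^6)^(1/3) = 100.9 mm.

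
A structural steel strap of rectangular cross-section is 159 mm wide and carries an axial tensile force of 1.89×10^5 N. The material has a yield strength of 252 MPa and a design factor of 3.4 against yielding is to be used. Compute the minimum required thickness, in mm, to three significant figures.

σ_allow = 252/3.4 = 74.12 MPa.
Required area A = F/σ_allow = 189000/74.12 = 2550 mm².
t = A/w = 2550/159 = 16.04 mm.

t = 16.0 mm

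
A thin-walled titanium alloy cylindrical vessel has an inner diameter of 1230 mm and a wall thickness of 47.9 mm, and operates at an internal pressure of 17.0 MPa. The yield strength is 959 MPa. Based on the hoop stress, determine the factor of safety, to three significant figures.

n = 4.39

σ_h = pD/(2t) = 17.0×1230/(2×47.9) = 218.3 MPa.
n = 959/218.3 = 4.394.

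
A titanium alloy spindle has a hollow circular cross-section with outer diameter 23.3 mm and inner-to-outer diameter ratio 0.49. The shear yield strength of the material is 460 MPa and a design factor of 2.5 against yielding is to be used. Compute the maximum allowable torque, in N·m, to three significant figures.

T_allow = 431 N·m

τ_allow = 460/2.5 = 184.0 MPa.
For a hollow shaft T_allow = τ_allow·πd_o³(1−k⁴)/16 with 1−k⁴ = 0.9424, so πd_o³(1−k⁴)/16 = 2341 mm³.
T_allow = 184.0×2341 = 430700 N·mm = 430.7 N·m.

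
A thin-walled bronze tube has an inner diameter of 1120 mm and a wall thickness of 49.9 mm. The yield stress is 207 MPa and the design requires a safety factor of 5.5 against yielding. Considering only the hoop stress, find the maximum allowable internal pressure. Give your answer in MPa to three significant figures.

p_allow = 3.35 MPa

σ_allow = 207/5.5 = 37.64 MPa.
σ_h = pD/(2t) → p_allow = 2σ_allow t/D = 2×37.64×49.9/1120 = 3.354 MPa.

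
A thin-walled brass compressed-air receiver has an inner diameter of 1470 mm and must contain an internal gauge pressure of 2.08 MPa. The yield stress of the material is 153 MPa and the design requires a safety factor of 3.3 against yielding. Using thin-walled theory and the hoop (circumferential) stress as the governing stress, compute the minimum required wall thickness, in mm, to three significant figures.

σ_allow = 153/3.3 = 46.36 MPa.
Hoop stress σ_h = pD/(2t), so t = pD/(2σ_allow) = 2.08×1470/(2×46.36) = 32.97 mm.

t = 33.0 mm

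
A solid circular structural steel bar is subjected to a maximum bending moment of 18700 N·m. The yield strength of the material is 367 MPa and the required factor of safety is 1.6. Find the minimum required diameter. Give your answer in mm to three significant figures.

σ_allow = 367/1.6 = 229.4 MPa.
For a solid circular section σ = 32M/(πd³), so d³ = 32M/(π σ_allow) = 32×1.8700×10^7/(π×229.4) = 830400 mm³.
d = 93.99 mm.

d = 94.0 mm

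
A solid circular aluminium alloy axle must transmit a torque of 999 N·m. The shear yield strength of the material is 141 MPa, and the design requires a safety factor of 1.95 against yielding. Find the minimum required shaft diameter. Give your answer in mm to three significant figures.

d = 41.3 mm

Allowable shear stress τ_allow = 141/1.95 = 72.31 MPa.
For a solid shaft τ = 16T/(πd³), so d³ = 16T/(π τ_allow) = 16×999000/(π×72.31) = 70360 mm³.
d = (70360)^(1/3) = 41.28 mm.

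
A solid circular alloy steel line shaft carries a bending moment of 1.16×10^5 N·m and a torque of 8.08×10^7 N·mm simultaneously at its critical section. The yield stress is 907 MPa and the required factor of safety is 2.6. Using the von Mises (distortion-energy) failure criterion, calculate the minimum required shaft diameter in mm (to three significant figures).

d = 158 mm

σ_allow = σ_y/n = 907/2.6 = 348.8 MPa.
For a solid shaft σ_b = 32M/(πd³) and τ = 16T/(πd³), so the von Mises stress is σ' = (16/πd³)·√(4M²+3T²).
√(4M²+3T²) = √(4×(1.160×10^8)² + 3×(8.080×10^7)²) = 2.709×10^8 N·mm.
d³ = 16×2.709×10^8/(π×348.8) = 3.956×10^6 mm³.
d = 158.2 mm.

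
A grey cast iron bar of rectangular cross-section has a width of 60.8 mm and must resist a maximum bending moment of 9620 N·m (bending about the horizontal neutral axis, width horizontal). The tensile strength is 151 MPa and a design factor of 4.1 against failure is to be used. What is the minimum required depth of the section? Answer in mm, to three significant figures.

h = 161 mm

σ_allow = 151/4.1 = 36.83 MPa.
For a rectangular section σ = 6M/(bh²), so h² = 6M/(b σ_allow) = 6×9620000/(60.8×36.83) = 25780 mm².
h = 160.6 mm.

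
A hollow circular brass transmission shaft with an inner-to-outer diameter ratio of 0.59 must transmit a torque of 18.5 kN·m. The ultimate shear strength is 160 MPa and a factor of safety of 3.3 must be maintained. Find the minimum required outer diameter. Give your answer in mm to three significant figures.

d_o = 130 mm

τ_allow = 160/3.3 = 48.48 MPa.
For a hollow shaft τ = 16T/[πd_o³(1−k⁴)] with k = 0.59, so 1−k⁴ = 0.8788.
d_o³ = 16T/[π τ_allow (1−k⁴)] = 16×1.8500×10^7/(π×48.48×0.8788) = 2.211×10^6 mm³.
d_o = 130.3 mm.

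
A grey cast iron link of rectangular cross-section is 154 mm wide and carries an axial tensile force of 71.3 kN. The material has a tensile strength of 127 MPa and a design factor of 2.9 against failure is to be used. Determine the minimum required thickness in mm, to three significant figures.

t = 10.6 mm

σ_allow = 127/2.9 = 43.79 MPa.
Required area A = F/σ_allow = 71300/43.79 = 1628 mm².
t = A/w = 1628/154 = 10.57 mm.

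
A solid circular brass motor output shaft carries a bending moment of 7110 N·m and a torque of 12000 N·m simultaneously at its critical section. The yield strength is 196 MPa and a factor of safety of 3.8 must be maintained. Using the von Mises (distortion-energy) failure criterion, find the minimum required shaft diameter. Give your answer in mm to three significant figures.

d = 135 mm

σ_allow = σ_y/n = 196/3.8 = 51.58 MPa.
For a solid shaft σ_b = 32M/(πd³) and τ = 16T/(πd³), so the von Mises stress is σ' = (16/πd³)·√(4M²+3T²).
√(4M²+3T²) = √(4×(7.110×10^6)² + 3×(1.200×10^7)²) = 2.518×10^7 N·mm.
d³ = 16×2.518×10^7/(π×51.58) = 2.487×10^6 mm³.
d = 135.5 mm.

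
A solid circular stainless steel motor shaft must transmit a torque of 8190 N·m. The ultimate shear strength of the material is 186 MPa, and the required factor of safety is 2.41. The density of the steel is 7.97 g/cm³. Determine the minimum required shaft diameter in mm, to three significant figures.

d = 81.5 mm

Allowable shear stress τ_allow = 186/2.41 = 77.18 MPa.
For a solid shaft τ = 16T/(πd³), so d³ = 16T/(π τ_allow) = 16×8190000/(π×77.18) = 540500 mm³.
d = (540500)^(1/3) = 81.46 mm.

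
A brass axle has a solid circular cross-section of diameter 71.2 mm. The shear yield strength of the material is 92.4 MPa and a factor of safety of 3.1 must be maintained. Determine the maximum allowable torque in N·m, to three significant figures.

T_allow = 2110 N·m

τ_allow = 92.4/3.1 = 29.81 MPa.
For a solid shaft T_allow = τ_allow·πd³/16; πd³/16 = π×71.2³/16 = 70870 mm³.
T_allow = 29.81×70870 = 2.112×10^6 N·mm = 2112 N·m.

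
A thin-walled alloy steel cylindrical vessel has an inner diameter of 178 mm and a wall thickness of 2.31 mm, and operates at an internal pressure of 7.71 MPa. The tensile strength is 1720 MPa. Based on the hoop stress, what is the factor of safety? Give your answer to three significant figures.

σ_h = pD/(2t) = 7.71×178/(2×2.31) = 297.1 MPa.
n = 1720/297.1 = 5.790.

n = 5.79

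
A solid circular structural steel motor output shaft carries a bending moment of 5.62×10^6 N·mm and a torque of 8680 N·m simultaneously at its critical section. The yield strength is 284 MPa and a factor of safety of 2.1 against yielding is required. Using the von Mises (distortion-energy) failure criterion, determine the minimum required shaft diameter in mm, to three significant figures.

σ_allow = σ_y/n = 284/2.1 = 135.2 MPa.
For a solid shaft σ_b = 32M/(πd³) and τ = 16T/(πd³), so the von Mises stress is σ' = (16/πd³)·√(4M²+3T²).
√(4M²+3T²) = √(4×(5.620×10^6)² + 3×(8.680×10^6)²) = 1.877×10^7 N·mm.
d³ = 16×1.877×10^7/(π×135.2) = 706900 mm³.
d = 89.08 mm.

d = 89.1 mm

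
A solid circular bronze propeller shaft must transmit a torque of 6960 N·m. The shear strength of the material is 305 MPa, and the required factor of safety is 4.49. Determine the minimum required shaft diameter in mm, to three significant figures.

Allowable shear stress τ_allow = 305/4.49 = 67.93 MPa.
For a solid shaft τ = 16T/(πd³), so d³ = 16T/(π τ_allow) = 16×6960000/(π×67.93) = 521800 mm³.
d = (521800)^(1/3) = 80.51 mm.

d = 80.5 mm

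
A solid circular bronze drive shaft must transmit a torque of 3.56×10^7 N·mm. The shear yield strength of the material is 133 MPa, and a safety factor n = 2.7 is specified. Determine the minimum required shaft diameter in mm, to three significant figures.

Allowable shear stress τ_allow = 133/2.7 = 49.26 MPa.
For a solid shaft τ = 16T/(πd³), so d³ = 16T/(π τ_allow) = 16×3.5600×10^7/(π×49.26) = 3.681×10^6 mm³.
d = (3.681×10^6)^(1/3) = 154.4 mm.

d = 154 mm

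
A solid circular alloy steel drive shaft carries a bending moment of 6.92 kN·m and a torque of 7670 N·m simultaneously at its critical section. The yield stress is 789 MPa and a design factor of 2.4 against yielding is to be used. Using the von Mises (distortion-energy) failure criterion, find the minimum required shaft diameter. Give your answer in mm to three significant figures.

σ_allow = σ_y/n = 789/2.4 = 328.8 MPa.
For a solid shaft σ_b = 32M/(πd³) and τ = 16T/(πd³), so the von Mises stress is σ' = (16/πd³)·√(4M²+3T²).
√(4M²+3T²) = √(4×(6.920×10^6)² + 3×(7.670×10^6)²) = 1.918×10^7 N·mm.
d³ = 16×1.918×10^7/(π×328.8) = 297200 mm³.
d = 66.73 mm.

d = 66.7 mm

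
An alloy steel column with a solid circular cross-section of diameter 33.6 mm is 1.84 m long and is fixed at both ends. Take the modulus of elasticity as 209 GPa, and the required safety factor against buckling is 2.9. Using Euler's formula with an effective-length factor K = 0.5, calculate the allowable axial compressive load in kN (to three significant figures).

P_allow = 52.6 kN

I = πd⁴/64 = π×33.6⁴/64 = 62560 mm⁴.
Effective length L_e = KL = 0.5×1.84 m = 920.0 mm.
Euler critical load P_cr = π²EI/L_e² = π²×209000×62560/920.0² = 152500 N.
P_allow = P_cr/n = 152500/2.9 = 52580 N.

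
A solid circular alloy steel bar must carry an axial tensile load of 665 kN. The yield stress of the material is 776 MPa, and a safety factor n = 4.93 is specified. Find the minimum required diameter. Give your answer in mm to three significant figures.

d = 73.3 mm

Allowable stress σ_allow = 776/4.93 = 157.4 MPa.
Required area A = F/σ_allow = 665000/157.4 = 4225 mm².
A = πd²/4 → d = √(4A/π) = 73.34 mm.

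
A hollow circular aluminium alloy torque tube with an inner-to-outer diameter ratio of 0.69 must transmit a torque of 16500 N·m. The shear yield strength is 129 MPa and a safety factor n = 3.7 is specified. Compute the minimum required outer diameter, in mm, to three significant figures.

d_o = 146 mm

τ_allow = 129/3.7 = 34.86 MPa.
For a hollow shaft τ = 16T/[πd_o³(1−k⁴)] with k = 0.69, so 1−k⁴ = 0.7733.
d_o³ = 16T/[π τ_allow (1−k⁴)] = 16×1.6500×10^7/(π×34.86×0.7733) = 3.117×10^6 mm³.
d_o = 146.1 mm.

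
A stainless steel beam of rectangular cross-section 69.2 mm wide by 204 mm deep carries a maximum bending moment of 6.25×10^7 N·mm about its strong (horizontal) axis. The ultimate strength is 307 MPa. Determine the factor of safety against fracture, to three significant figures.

Section modulus S = bh²/6 = 69.2×204²/6 = 480000 mm³.
σ = M/S = 6.2500×10^7/480000 = 130.2 MPa.
n = 307/130.2 = 2.358.

n = 2.36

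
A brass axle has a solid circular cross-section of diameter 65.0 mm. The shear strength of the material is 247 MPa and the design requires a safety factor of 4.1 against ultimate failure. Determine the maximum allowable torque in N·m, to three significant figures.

T_allow = 3250 N·m

τ_allow = 247/4.1 = 60.24 MPa.
For a solid shaft T_allow = τ_allow·πd³/16; πd³/16 = π×65.0³/16 = 53920 mm³.
T_allow = 60.24×53920 = 3.249×10^6 N·mm = 3249 N·m.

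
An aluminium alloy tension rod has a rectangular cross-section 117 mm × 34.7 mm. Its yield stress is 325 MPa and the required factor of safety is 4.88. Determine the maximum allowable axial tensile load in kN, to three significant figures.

F_allow = 270 kN

σ_allow = 325/4.88 = 66.60 MPa.
A = 117×34.7 = 4060 mm².
F_allow = σ_allow × A = 66.60×4060 = 270400 N.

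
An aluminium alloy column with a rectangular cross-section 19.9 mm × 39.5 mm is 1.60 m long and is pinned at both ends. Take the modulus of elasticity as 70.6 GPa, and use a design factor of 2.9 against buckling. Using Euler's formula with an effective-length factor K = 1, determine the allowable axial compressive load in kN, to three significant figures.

P_allow = 2.43 kN

Buckling occurs about the weak axis: I_min = h·b³/12 = 39.5×19.9³/12 = 25940 mm⁴ (b = 19.9 mm is the smaller dimension).
Effective length L_e = KL = 1×1.60 m = 1600 mm.
Euler critical load P_cr = π²EI/L_e² = π²×70600×25940/1600² = 7061 N.
P_allow = P_cr/n = 7061/2.9 = 2435 N.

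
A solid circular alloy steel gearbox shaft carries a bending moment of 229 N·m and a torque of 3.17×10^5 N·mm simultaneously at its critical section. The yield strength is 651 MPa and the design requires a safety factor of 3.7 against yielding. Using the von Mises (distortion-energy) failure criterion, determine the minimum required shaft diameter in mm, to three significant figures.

σ_allow = σ_y/n = 651/3.7 = 175.9 MPa.
For a solid shaft σ_b = 32M/(πd³) and τ = 16T/(πd³), so the von Mises stress is σ' = (16/πd³)·√(4M²+3T²).
√(4M²+3T²) = √(4×(229000)² + 3×(317000)²) = 715000 N·mm.
d³ = 16×715000/(π×175.9) = 20700 mm³.
d = 27.46 mm.

d = 27.5 mm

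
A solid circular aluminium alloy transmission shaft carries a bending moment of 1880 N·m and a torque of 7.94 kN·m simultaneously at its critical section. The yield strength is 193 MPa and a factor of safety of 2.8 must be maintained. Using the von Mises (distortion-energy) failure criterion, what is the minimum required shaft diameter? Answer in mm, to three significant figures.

d = 102 mm

σ_allow = σ_y/n = 193/2.8 = 68.93 MPa.
For a solid shaft σ_b = 32M/(πd³) and τ = 16T/(πd³), so the von Mises stress is σ' = (16/πd³)·√(4M²+3T²).
√(4M²+3T²) = √(4×(1.880×10^6)² + 3×(7.940×10^6)²) = 1.426×10^7 N·mm.
d³ = 16×1.426×10^7/(π×68.93) = 1.053×10^6 mm³.
d = 101.8 mm.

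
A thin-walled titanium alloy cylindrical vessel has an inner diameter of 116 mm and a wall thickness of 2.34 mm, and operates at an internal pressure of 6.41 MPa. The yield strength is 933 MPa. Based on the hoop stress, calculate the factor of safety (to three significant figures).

n = 5.87

σ_h = pD/(2t) = 6.41×116/(2×2.34) = 158.9 MPa.
n = 933/158.9 = 5.872.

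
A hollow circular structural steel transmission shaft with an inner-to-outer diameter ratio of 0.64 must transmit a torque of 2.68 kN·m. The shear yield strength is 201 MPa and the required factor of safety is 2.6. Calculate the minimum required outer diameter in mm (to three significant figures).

τ_allow = 201/2.6 = 77.31 MPa.
For a hollow shaft τ = 16T/[πd_o³(1−k⁴)] with k = 0.64, so 1−k⁴ = 0.8322.
d_o³ = 16T/[π τ_allow (1−k⁴)] = 16×2680000/(π×77.31×0.8322) = 212100 mm³.
d_o = 59.64 mm.

d_o = 59.6 mm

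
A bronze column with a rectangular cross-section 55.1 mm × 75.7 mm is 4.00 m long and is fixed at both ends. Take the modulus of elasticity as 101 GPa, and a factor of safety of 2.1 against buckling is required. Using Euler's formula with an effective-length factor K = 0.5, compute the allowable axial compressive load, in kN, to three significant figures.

Buckling occurs about the weak axis: I_min = h·b³/12 = 75.7×55.1³/12 = 1.055×10^6 mm⁴ (b = 55.1 mm is the smaller dimension).
Effective length L_e = KL = 0.5×4.00 m = 2000 mm.
Euler critical load P_cr = π²EI/L_e² = π²×101000×1.055×10^6/2000² = 263000 N.
P_allow = P_cr/n = 263000/2.1 = 125200 N.

P_allow = 125 kN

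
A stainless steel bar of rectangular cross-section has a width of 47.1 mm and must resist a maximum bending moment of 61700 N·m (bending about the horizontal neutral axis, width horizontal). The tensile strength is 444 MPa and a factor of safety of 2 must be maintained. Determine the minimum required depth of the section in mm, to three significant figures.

h = 188 mm

σ_allow = 444/2 = 222.0 MPa.
For a rectangular section σ = 6M/(bh²), so h² = 6M/(b σ_allow) = 6×6.1700×10^7/(47.1×222.0) = 35400 mm².
h = 188.2 mm.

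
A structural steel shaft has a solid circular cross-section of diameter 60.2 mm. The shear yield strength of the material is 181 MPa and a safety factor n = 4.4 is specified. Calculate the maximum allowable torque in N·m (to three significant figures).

τ_allow = 181/4.4 = 41.14 MPa.
For a solid shaft T_allow = τ_allow·πd³/16; πd³/16 = π×60.2³/16 = 42840 mm³.
T_allow = 41.14×42840 = 1.762×10^6 N·mm = 1762 N·m.

T_allow = 1760 N·m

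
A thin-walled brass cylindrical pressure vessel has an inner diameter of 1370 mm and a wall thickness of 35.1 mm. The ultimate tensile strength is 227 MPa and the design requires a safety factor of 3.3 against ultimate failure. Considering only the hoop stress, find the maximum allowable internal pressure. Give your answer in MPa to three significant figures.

p_allow = 3.52 MPa

σ_allow = 227/3.3 = 68.79 MPa.
σ_h = pD/(2t) → p_allow = 2σ_allow t/D = 2×68.79×35.1/1370 = 3.525 MPa.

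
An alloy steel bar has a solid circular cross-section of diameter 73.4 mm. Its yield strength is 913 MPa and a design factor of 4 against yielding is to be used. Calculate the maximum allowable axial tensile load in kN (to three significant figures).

σ_allow = 913/4 = 228.2 MPa.
A = πd²/4 = π×73.4²/4 = 4231 mm².
F_allow = σ_allow × A = 228.2×4231 = 965800 N.

F_allow = 966 kN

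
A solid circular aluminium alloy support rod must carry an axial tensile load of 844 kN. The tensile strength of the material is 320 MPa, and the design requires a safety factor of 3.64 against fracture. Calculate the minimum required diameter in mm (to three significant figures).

d = 111 mm

Allowable stress σ_allow = 320/3.64 = 87.91 MPa.
Required area A = F/σ_allow = 844000/87.91 = 9600 mm².
A = πd²/4 → d = √(4A/π) = 110.6 mm.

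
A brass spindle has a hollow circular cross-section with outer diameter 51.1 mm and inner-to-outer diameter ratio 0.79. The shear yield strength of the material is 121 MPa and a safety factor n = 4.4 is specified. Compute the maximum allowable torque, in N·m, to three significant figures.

τ_allow = 121/4.4 = 27.50 MPa.
For a hollow shaft T_allow = τ_allow·πd_o³(1−k⁴)/16 with 1−k⁴ = 0.6105, so πd_o³(1−k⁴)/16 = 15990 mm³.
T_allow = 27.50×15990 = 439900 N·mm = 439.9 N·m.

T_allow = 440 N·m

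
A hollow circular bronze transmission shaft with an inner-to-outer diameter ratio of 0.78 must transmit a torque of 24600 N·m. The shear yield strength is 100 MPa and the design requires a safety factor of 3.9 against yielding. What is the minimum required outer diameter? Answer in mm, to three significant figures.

d_o = 198 mm

τ_allow = 100/3.9 = 25.64 MPa.
For a hollow shaft τ = 16T/[πd_o³(1−k⁴)] with k = 0.78, so 1−k⁴ = 0.6298.
d_o³ = 16T/[π τ_allow (1−k⁴)] = 16×2.4600×10^7/(π×25.64×0.6298) = 7.758×10^6 mm³.
d_o = 198.0 mm.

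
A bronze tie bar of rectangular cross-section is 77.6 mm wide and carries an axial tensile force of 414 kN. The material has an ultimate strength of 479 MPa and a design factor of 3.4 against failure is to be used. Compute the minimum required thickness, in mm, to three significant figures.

t = 37.9 mm

σ_allow = 479/3.4 = 140.9 MPa.
Required area A = F/σ_allow = 414000/140.9 = 2939 mm².
t = A/w = 2939/77.6 = 37.87 mm.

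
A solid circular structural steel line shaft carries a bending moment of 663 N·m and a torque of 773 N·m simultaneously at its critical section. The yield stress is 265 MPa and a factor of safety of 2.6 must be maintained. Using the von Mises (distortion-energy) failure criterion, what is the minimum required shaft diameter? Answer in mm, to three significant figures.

d = 45.5 mm

σ_allow = σ_y/n = 265/2.6 = 101.9 MPa.
For a solid shaft σ_b = 32M/(πd³) and τ = 16T/(πd³), so the von Mises stress is σ' = (16/πd³)·√(4M²+3T²).
√(4M²+3T²) = √(4×(663000)² + 3×(773000)²) = 1.884×10^6 N·mm.
d³ = 16×1.884×10^6/(π×101.9) = 94160 mm³.
d = 45.49 mm.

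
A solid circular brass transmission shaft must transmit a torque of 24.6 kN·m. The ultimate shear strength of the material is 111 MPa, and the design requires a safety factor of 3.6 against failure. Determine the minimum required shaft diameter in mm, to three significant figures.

d = 160 mm

Allowable shear stress τ_allow = 111/3.6 = 30.83 MPa.
For a solid shaft τ = 16T/(πd³), so d³ = 16T/(π τ_allow) = 16×2.4600×10^7/(π×30.83) = 4.063×10^6 mm³.
d = (4.063×10^6)^(1/3) = 159.6 mm.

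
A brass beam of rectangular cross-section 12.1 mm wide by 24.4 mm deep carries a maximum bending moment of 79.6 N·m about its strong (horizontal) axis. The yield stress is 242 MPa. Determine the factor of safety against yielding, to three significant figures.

Section modulus S = bh²/6 = 12.1×24.4²/6 = 1201 mm³.
σ = M/S = 79600/1201 = 66.30 MPa.
n = 242/66.30 = 3.650.

n = 3.65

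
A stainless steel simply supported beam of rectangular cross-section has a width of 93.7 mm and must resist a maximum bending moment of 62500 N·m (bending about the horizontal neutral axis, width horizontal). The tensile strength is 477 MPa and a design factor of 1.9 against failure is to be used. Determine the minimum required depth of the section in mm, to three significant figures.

h = 126 mm

σ_allow = 477/1.9 = 251.1 MPa.
For a rectangular section σ = 6M/(bh²), so h² = 6M/(b σ_allow) = 6×6.2500×10^7/(93.7×251.1) = 15940 mm².
h = 126.3 mm.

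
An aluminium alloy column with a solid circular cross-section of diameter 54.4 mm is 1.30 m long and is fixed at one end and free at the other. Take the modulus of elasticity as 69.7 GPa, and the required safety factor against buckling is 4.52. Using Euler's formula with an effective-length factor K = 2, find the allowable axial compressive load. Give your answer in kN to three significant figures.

I = πd⁴/64 = π×54.4⁴/64 = 429900 mm⁴.
Effective length L_e = KL = 2×1.30 m = 2600 mm.
Euler critical load P_cr = π²EI/L_e² = π²×69700×429900/2600² = 43750 N.
P_allow = P_cr/n = 43750/4.52 = 9679 N.

P_allow = 9.68 kN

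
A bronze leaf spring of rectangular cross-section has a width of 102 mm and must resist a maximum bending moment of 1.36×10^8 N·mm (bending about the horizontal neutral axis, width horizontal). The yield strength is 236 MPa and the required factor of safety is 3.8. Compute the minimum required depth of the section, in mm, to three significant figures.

σ_allow = 236/3.8 = 62.11 MPa.
For a rectangular section σ = 6M/(bh²), so h² = 6M/(b σ_allow) = 6×1.3600×10^8/(102×62.11) = 128800 mm².
h = 358.9 mm.

h = 359 mm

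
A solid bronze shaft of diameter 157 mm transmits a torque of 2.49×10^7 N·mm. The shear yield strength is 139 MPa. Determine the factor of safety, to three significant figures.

n = 4.24

τ = 16T/(πd³) = 16×2.4900×10^7/(π×157³) = 32.77 MPa.
n = τ_limit/τ = 139/32.77 = 4.242.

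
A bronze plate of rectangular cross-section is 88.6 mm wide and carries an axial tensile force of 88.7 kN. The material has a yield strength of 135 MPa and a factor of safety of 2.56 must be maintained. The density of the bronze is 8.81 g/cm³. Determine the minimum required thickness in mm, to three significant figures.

σ_allow = 135/2.56 = 52.73 MPa.
Required area A = F/σ_allow = 88700/52.73 = 1682 mm².
t = A/w = 1682/88.6 = 18.98 mm.

t = 19.0 mm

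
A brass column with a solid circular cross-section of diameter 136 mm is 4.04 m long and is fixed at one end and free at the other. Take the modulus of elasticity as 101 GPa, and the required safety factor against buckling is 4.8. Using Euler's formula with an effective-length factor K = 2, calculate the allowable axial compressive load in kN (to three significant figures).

P_allow = 53.4 kN

I = πd⁴/64 = π×136⁴/64 = 1.679×10^7 mm⁴.
Effective length L_e = KL = 2×4.04 m = 8080 mm.
Euler critical load P_cr = π²EI/L_e² = π²×101000×1.679×10^7/8080² = 256400 N.
P_allow = P_cr/n = 256400/4.8 = 53420 N.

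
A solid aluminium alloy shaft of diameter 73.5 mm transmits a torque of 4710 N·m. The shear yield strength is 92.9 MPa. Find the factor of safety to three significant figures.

n = 1.54

τ = 16T/(πd³) = 16×4710000/(π×73.5³) = 60.41 MPa.
n = τ_limit/τ = 92.9/60.41 = 1.538.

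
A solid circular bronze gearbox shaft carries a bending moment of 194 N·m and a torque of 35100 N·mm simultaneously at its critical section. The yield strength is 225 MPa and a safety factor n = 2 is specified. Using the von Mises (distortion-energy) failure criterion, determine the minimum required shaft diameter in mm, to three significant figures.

σ_allow = σ_y/n = 225/2 = 112.5 MPa.
For a solid shaft σ_b = 32M/(πd³) and τ = 16T/(πd³), so the von Mises stress is σ' = (16/πd³)·√(4M²+3T²).
√(4M²+3T²) = √(4×(194000)² + 3×(35100)²) = 392700 N·mm.
d³ = 16×392700/(π×112.5) = 17780 mm³.
d = 26.10 mm.

d = 26.1 mm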